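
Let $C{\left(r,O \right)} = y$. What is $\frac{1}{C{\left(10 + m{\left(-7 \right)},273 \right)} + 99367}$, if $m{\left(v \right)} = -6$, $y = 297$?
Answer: $\frac{1}{99664} \approx 1.0034 \cdot 10^{-5}$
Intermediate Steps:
$C{\left(r,O \right)} = 297$
$\frac{1}{C{\left(10 + m{\left(-7 \right)},273 \right)} + 99367} = \frac{1}{297 + 99367} = \frac{1}{99664}$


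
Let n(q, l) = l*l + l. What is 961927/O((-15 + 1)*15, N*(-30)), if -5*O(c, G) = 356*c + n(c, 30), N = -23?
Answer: 961927/14766 ≈ 65.145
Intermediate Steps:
n(q, l) = l + l² (n(q, l) = l² + l = l + l²)
O(c, G) = -186 - 356*c/5 (O(c, G) = -(356*c + 30*(1 + 30))/5 = -(356*c + 30*31)/5 = -(356*c + 930)/5 = -(930 + 356*c)/5 = -186 - 356*c/5)
961927/O((-15 + 1)*15, N*(-30)) = 961927/(-186 - 356*(-15 + 1)*15/5) = 961927/(-186 - (-4984)*15/5) = 961927/(-186 - 356/5*(-210)) = 961927/(-186 + 14952) = 961927/14766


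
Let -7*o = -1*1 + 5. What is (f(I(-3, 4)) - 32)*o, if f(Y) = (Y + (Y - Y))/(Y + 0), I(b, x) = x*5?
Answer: 124/7 ≈ 17.714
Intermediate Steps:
I(b, x) = 5*x
o = -4/7 (o = -(-1*1 + 5)/7 = -(-1 + 5)/7 = -⅐*4 = -4/7 ≈ -0.57143)
f(Y) = 1 (f(Y) = (Y + 0)/Y = Y/Y = 1)
(f(I(-3, 4)) - 32)*o = (1 - 32)*(-4/7) = -31*(-4/7) = 124/7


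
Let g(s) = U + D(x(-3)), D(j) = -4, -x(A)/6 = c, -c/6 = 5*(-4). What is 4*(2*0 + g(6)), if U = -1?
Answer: -20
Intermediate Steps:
c = 120 (c = -30*(-4) = -6*(-20) = 120)
x(A) = -720 (x(A) = -6*120 = -720)
g(s) = -5 (g(s) = -1 - 4 = -5)
4*(2*0 + g(6)) = 4*(2*0 - 5) = 4*(0 - 5) = 4*(-5) = -20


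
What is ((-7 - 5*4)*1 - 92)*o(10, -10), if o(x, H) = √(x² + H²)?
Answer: -1190*√2 ≈ -1682.9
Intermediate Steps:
o(x, H) = √(H² + x²)
((-7 - 5*4)*1 - 92)*o(10, -10) = ((-7 - 5*4)*1 - 92)*√((-10)² + 10²) = ((-7 - 20)*1 - 92)*√(100 + 100) = (-27*1 - 92)*√200 = (-27 - 92)*(10*√2) = -1190*√2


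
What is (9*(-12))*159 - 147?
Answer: -17319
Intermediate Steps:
(9*(-12))*159 - 147 = -108*159 - 147 = -17172 - 147 = -17319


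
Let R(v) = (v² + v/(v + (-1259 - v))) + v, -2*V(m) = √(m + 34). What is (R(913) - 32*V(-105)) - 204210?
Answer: 793511535/1259 + 16*I*√71 ≈ 6.3027e+5 + 134.82*I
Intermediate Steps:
V(m) = -√(34 + m)/2 (V(m) = -√(m + 34)/2 = -√(34 + m)/2)
R(v) = v² + 1258*v/1259 (R(v) = (v² + v/(-1259)) + v = (v² - v/1259) + v = v² + 1258*v/1259)
(R(913) - 32*V(-105)) - 204210 = ((1/1259)*913*(1258 + 1259*913) - (-16)*√(34 - 105)) - 204210 = ((1/1259)*913*(1258 + 1149467) - (-16)*√(-71)) - 204210 = ((1/1259)*913*1150725 - (-16)*I*√71) - 204210 = (1050611925/1259 - (-16)*I*√71) - 204210 = (1050611925/1259 + 16*I*√71) - 204210 = 793511535/1259 + 16*I*√71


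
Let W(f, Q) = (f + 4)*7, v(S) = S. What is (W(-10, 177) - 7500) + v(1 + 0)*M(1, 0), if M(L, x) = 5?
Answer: -7537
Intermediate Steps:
W(f, Q) = 28 + 7*f (W(f, Q) = (4 + f)*7 = 28 + 7*f)
(W(-10, 177) - 7500) + v(1 + 0)*M(1, 0) = ((28 + 7*(-10)) - 7500) + (1 + 0)*5 = ((28 - 70) - 7500) + 1*5 = (-42 - 7500) + 5 = -7542 + 5 = -7537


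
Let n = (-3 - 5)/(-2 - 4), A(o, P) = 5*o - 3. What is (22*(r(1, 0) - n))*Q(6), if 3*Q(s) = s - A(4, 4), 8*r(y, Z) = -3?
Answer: 4961/36 ≈ 137.81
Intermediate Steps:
A(o, P) = -3 + 5*o
r(y, Z) = -3/8 (r(y, Z) = (⅛)*(-3) = -3/8)
n = 4/3 (n = -8/(-6) = -8*(-⅙) = 4/3 ≈ 1.3333)
Q(s) = -17/3 + s/3 (Q(s) = (s - (-3 + 5*4))/3 = (s - (-3 + 20))/3 = (s - 1*17)/3 = (s - 17)/3 = (-17 + s)/3 = -17/3 + s/3)
(22*(r(1, 0) - n))*Q(6) = (22*(-3/8 - 1*4/3))*(-17/3 + (⅓)*6) = (22*(-3/8 - 4/3))*(-17/3 + 2) = (22*(-41/24))*(-11/3) = -451/12*(-11/3) = 4961/36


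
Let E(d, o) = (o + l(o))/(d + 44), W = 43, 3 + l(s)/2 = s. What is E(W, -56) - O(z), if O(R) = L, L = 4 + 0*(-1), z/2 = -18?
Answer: -6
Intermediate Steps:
l(s) = -6 + 2*s
E(d, o) = (-6 + 3*o)/(44 + d) (E(d, o) = (o + (-6 + 2*o))/(d + 44) = (-6 + 3*o)/(44 + d))
z = -36 (z = 2*(-18) = -36)
L = 4 (L = 4 + 0 = 4)
O(R) = 4
E(W, -56) - O(z) = 3*(-2 - 56)/(44 + 43) - 1*4 = 3*(-58)/87 - 4 = 3*(1/87)*(-58) - 4 = -2 - 4 = -6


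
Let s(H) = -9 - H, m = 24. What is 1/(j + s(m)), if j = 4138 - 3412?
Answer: 1/693 ≈ 0.0014430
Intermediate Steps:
j = 726
1/(j + s(m)) = 1/(726 + (-9 - 1*24)) = 1/(726 + (-9 - 24)) = 1/(726 - 33) = 1/693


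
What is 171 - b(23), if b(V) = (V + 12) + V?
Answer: 113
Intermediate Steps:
b(V) = 12 + 2*V (b(V) = (12 + V) + V = 12 + 2*V)
171 - b(23) = 171 - (12 + 2*23) = 171 - (12 + 46) = 171 - 1*58 = 171 - 58 = 113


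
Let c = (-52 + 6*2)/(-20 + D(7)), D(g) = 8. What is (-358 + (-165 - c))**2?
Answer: 2493241/9 ≈ 2.7703e+5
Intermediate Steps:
c = 10/3 (c = (-52 + 6*2)/(-20 + 8) = (-52 + 12)/(-12) = -40*(-1/12) = 10/3 ≈ 3.3333)
(-358 + (-165 - c))**2 = (-358 + (-165 - 1*10/3))**2 = (-358 + (-165 - 10/3))**2 = (-358 - 505/3)**2 = (-1579/3)**2 = 2493241/9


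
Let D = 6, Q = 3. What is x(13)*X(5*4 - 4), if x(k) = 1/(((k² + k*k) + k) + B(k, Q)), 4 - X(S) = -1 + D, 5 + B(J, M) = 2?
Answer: -1/348 ≈ -0.0028736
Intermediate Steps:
B(J, M) = -3 (B(J, M) = -5 + 2 = -3)
X(S) = -1 (X(S) = 4 - (-1 + 6) = 4 - 1*5 = 4 - 5 = -1)
x(k) = 1/(-3 + k + 2*k²) (x(k) = 1/(((k² + k*k) + k) - 3) = 1/(((k² + k²) + k) - 3) = 1/((2*k² + k) - 3) = 1/((k + 2*k²) - 3) = 1/(-3 + k + 2*k²))
x(13)*X(5*4 - 4) = -1/(-3 + 13 + 2*13²) = -1/(-3 + 13 + 2*169) = -1/(-3 + 13 + 338) = -1/348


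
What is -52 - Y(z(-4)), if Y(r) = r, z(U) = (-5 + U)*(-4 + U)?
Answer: -124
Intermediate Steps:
-52 - Y(z(-4)) = -52 - (20 + (-4)**2 - 9*(-4)) = -52 - (20 + 16 + 36) = -52 - 1*72 = -52 - 72 = -124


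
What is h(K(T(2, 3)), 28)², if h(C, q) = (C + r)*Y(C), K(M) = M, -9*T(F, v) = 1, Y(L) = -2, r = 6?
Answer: 11236/81 ≈ 138.72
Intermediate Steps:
T(F, v) = -⅑ (T(F, v) = -⅑*1 = -⅑)
h(C, q) = -12 - 2*C (h(C, q) = (C + 6)*(-2) = (6 + C)*(-2) = -12 - 2*C)
h(K(T(2, 3)), 28)² = (-12 - 2*(-⅑))² = (-12 + 2/9)² = (-106/9)² = 11236/81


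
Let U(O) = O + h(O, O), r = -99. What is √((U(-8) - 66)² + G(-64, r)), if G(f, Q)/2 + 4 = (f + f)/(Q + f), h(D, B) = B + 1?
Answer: √174148385/163 ≈ 80.960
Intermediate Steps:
h(D, B) = 1 + B
G(f, Q) = -8 + 4*f/(Q + f) (G(f, Q) = -8 + 2*((f + f)/(Q + f)) = -8 + 2*((2*f)/(Q + f)) = -8 + 2*(2*f/(Q + f)) = -8 + 4*f/(Q + f))
U(O) = 1 + 2*O (U(O) = O + (1 + O) = 1 + 2*O)
√((U(-8) - 66)² + G(-64, r)) = √(((1 + 2*(-8)) - 66)² + 4*(-1*(-64) - 2*(-99))/(-99 - 64)) = √(((1 - 16) - 66)² + 4*(64 + 198)/(-163)) = √((-15 - 66)² + 4*(-1/163)*262) = √((-81)² - 1048/163) = √(6561 - 1048/163) = √(1068395/163) = √174148385/163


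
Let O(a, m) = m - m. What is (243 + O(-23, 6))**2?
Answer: 59049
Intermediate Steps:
O(a, m) = 0
(243 + O(-23, 6))**2 = (243 + 0)**2 = 243**2 = 59049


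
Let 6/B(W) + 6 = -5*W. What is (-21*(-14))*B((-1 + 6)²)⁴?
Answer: 381024/294499921 ≈ 0.0012938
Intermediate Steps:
B(W) = 6/(-6 - 5*W)
(-21*(-14))*B((-1 + 6)²)⁴ = (-21*(-14))*(-6/(6 + 5*(-1 + 6)²))⁴ = 294*(-6/(6 + 5*5²))⁴ = 294*(-6/(6 + 5*25))⁴ = 294*(-6/(6 + 125))⁴ = 294*(-6/131)⁴ = 294*(1296/294499921) = 381024/294499921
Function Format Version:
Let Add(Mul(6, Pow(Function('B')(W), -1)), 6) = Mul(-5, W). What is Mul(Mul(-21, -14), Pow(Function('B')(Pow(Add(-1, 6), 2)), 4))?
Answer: Rational(381024, 294499921) ≈ 0.0012938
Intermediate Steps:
Function('B')(W) = Mul(6, Pow(Add(-6, Mul(-5, W)), -1))
Mul(Mul(-21, -14), Pow(Function('B')(Pow(Add(-1, 6), 2)), 4)) = Mul(Mul(-21, -14), Pow(Mul(-6, Pow(Add(6, Mul(5, Pow(Add(-1, 6), 2))), -1)), 4)) = Mul(294, Pow(Mul(-6, Pow(Add(6, Mul(5, Pow(5, 2))), -1)), 4)) = Mul(294, Pow(Mul(-6, Pow(Add(6, Mul(5, 25)), -1)), 4)) = Mul(294, Pow(Mul(-6, Pow(Add(6, 125), -1)), 4)) = Mul(294, Pow(Mul(-6, Pow(131, -1)), 4)) = Mul(294, Pow(Mul(-6, Rational(1, 131)), 4)) = Mul(294, Pow(Rational(-6, 131), 4)) = Mul(294, Rational(1296, 294499921)) = Rational(381024, 294499921)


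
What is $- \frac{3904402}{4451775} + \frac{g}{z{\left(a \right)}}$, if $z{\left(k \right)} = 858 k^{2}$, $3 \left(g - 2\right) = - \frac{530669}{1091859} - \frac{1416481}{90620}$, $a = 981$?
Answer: $- \frac{63797027337036212025133831}{72740975455592210858434200} \approx -0.87704$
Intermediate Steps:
$g = - \frac{1001021177479}{296832787740}$ ($g = 2 + \frac{- \frac{530669}{1091859} - \frac{1416481}{90620}}{3} = 2 + \frac{1}{3} \left(- \frac{1594686752959}{98944262580}\right) = 2 - \frac{1594686752959}{296832787740} = - \frac{1001021177479}{296832787740} \approx -3.3723$)
$- \frac{3904402}{4451775} + \frac{g}{z{\left(a \right)}} = - \frac{3904402}{4451775} - \frac{1001021177479}{296832787740 \cdot 858 \cdot 981^{2}} = \left(-3904402\right) \frac{1}{4451775} - \frac{1001021177479}{296832787740 \cdot 858 \cdot 962361} = - \frac{3904402}{4451775} - \frac{1001021177479}{296832787740 \cdot 825705738} = - \frac{3904402}{4451775} - \frac{1001021177479}{245096536063454052120} = - \frac{63797027337036212025133831}{72740975455592210858434200}$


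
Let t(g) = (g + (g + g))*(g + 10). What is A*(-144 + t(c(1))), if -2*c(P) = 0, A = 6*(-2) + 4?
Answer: 1152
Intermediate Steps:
A = -8 (A = -12 + 4 = -8)
c(P) = 0 (c(P) = -½*0 = 0)
t(g) = 3*g*(10 + g) (t(g) = (g + 2*g)*(10 + g) = (3*g)*(10 + g) = 3*g*(10 + g))
A*(-144 + t(c(1))) = -8*(-144 + 3*0*(10 + 0)) = -8*(-144 + 3*0*10) = -8*(-144 + 0) = -8*(-144) = 1152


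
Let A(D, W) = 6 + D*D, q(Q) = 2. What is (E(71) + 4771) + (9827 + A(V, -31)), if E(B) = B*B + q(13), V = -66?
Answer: 24003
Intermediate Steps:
A(D, W) = 6 + D**2
E(B) = 2 + B**2 (E(B) = B*B + 2 = B**2 + 2 = 2 + B**2)
(E(71) + 4771) + (9827 + A(V, -31)) = ((2 + 71**2) + 4771) + (9827 + (6 + (-66)**2)) = ((2 + 5041) + 4771) + (9827 + (6 + 4356)) = (5043 + 4771) + (9827 + 4362) = 9814 + 14189 = 24003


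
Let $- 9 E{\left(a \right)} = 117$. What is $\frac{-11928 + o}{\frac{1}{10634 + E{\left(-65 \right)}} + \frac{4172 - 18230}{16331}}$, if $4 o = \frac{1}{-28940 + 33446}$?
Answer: $\frac{37290395954860321}{2690869414488} \approx 13858.0$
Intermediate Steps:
$E{\left(a \right)} = -13$ ($E{\left(a \right)} = \left(- \frac{1}{9}\right) 117 = -13$)
$o = \frac{1}{18024}$ ($o = \frac{1}{4 \left(-28940 + 33446\right)} = \frac{1}{4 \cdot 4506} = \frac{1}{4} \cdot \frac{1}{4506} = \frac{1}{18024} \approx 5.5482 \cdot 10^{-5}$)
$\frac{-11928 + o}{\frac{1}{10634 + E{\left(-65 \right)}} + \frac{4172 - 18230}{16331}} = \frac{-11928 + \frac{1}{18024}}{\frac{1}{10634 - 13} + \frac{4172 - 18230}{16331}} = - \frac{214990271}{18024 \left(\frac{1}{10621} - \frac{14058}{16331}\right)} = - \frac{214990271}{18024 \left(- \frac{149293687}{173451551}\right)} = \left(- \frac{214990271}{18024}\right) \left(- \frac{173451551}{149293687}\right) = \frac{37290395954860321}{2690869414488}$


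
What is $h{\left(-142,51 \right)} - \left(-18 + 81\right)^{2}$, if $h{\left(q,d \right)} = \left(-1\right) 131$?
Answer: $-4100$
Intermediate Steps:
$h{\left(q,d \right)} = -131$
$h{\left(-142,51 \right)} - \left(-18 + 81\right)^{2} = -131 - \left(-18 + 81\right)^{2} = -131 - 63^{2} = -131 - 3969 = -4100$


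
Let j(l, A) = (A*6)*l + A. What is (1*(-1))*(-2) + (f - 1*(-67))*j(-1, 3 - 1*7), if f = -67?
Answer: 2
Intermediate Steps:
j(l, A) = A + 6*A*l (j(l, A) = (6*A)*l + A = 6*A*l + A = A + 6*A*l)
(1*(-1))*(-2) + (f - 1*(-67))*j(-1, 3 - 1*7) = (1*(-1))*(-2) + (-67 - 1*(-67))*((3 - 1*7)*(1 + 6*(-1))) = -1*(-2) + (-67 + 67)*((3 - 7)*(1 - 6)) = 2 + 0*(-4*(-5)) = 2 + 0*20 = 2 + 0 = 2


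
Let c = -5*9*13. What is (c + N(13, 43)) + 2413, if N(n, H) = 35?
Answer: 1863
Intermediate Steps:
c = -585 (c = -45*13 = -585)
(c + N(13, 43)) + 2413 = (-585 + 35) + 2413 = -550 + 2413 = 1863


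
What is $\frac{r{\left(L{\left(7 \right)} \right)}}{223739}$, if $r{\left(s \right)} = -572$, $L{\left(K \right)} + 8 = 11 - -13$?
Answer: $- \frac{572}{223739} \approx -0.0025566$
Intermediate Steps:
$L{\left(K \right)} = 16$ ($L{\left(K \right)} = -8 + \left(11 - -13\right) = -8 + \left(11 + 13\right) = -8 + 24 = 16$)
$\frac{r{\left(L{\left(7 \right)} \right)}}{223739} = - \frac{572}{223739}$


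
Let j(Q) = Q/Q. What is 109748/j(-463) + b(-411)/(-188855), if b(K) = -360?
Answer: 4145291780/37771 ≈ 1.0975e+5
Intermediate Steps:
j(Q) = 1
109748/j(-463) + b(-411)/(-188855) = 109748/1 - 360/(-188855) = 109748*1 - 360*(-1/188855) = 109748 + 72/37771 = 4145291780/37771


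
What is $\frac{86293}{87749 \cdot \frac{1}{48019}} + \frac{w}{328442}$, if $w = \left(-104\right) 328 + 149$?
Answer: $\frac{1360963306733327}{28820457058} \approx 47222.0$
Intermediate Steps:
$w = -33963$ ($w = -34112 + 149 = -33963$)
$\frac{86293}{87749 \cdot \frac{1}{48019}} + \frac{w}{328442} = \frac{86293}{87749 \cdot \frac{1}{48019}} - \frac{33963}{328442} = \frac{86293}{\frac{87749}{48019}} - \frac{33963}{328442} = 86293 \cdot \frac{48019}{87749} - \frac{33963}{328442} = \frac{4143703567}{87749} - \frac{33963}{328442} = \frac{1360963306733327}{28820457058}$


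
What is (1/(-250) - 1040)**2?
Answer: 67600520001/62500 ≈ 1.0816e+6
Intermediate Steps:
(1/(-250) - 1040)**2 = (-1/250 - 1040)**2 = (-260001/250)**2 = 67600520001/62500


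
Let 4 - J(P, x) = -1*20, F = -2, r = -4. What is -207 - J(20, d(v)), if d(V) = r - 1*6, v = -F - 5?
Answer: -231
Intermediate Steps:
v = -3 (v = -1*(-2) - 5 = 2 - 5 = -3)
d(V) = -10 (d(V) = -4 - 1*6 = -4 - 6 = -10)
J(P, x) = 24 (J(P, x) = 4 - (-1)*20 = 4 - 1*(-20) = 4 + 20 = 24)
-207 - J(20, d(v)) = -207 - 1*24 = -207 - 24 = -231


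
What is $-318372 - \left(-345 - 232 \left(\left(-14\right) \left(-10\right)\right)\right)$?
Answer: $-285547$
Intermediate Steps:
$-318372 - \left(-345 - 232 \left(\left(-14\right) \left(-10\right)\right)\right) = -318372 - \left(-345 - 32480\right) = -318372 - -32825 = -318372 + 32825 = -285547$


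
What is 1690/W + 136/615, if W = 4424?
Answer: 820507/1360380 ≈ 0.60315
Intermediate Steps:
1690/W + 136/615 = 1690/4424 + 136/615 = 1690*(1/4424) + 136*(1/615) = 845/2212 + 136/615 = 820507/1360380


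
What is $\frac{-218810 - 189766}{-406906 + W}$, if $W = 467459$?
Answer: $- \frac{21504}{3187} \approx -6.7474$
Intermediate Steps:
$\frac{-218810 - 189766}{-406906 + W} = \frac{-218810 - 189766}{-406906 + 467459} = - \frac{408576}{60553} = \left(-408576\right) \frac{1}{60553} = - \frac{21504}{3187}$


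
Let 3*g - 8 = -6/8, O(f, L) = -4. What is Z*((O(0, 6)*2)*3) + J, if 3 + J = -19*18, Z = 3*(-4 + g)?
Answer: -231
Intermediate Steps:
g = 29/12 (g = 8/3 + (-6/8)/3 = 8/3 + (-6*⅛)/3 = 8/3 + (⅓)*(-¾) = 8/3 - ¼ = 29/12 ≈ 2.4167)
Z = -19/4 (Z = 3*(-4 + 29/12) = 3*(-19/12) = -19/4 ≈ -4.7500)
J = -345 (J = -3 - 19*18 = -3 - 342 = -345)
Z*((O(0, 6)*2)*3) + J = -19*(-4*2)*3/4 - 345 = -(-38)*3 - 345 = -19/4*(-24) - 345 = 114 - 345 = -231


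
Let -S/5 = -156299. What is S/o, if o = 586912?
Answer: 781495/586912 ≈ 1.3315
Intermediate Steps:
S = 781495 (S = -5*(-156299) = 781495)
S/o = 781495/586912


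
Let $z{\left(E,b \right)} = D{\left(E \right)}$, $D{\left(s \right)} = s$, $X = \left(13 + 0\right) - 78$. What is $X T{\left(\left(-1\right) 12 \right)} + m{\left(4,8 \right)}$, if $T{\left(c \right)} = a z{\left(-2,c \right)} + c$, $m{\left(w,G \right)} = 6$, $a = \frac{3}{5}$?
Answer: $864$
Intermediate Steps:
$X = -65$ ($X = 13 - 78 = -65$)
$z{\left(E,b \right)} = E$
$a = \frac{3}{5}$ ($a = 3 \cdot \frac{1}{5} = \frac{3}{5} \approx 0.6$)
$T{\left(c \right)} = - \frac{6}{5} + c$ ($T{\left(c \right)} = \frac{3}{5} \left(-2\right) + c = - \frac{6}{5} + c$)
$X T{\left(\left(-1\right) 12 \right)} + m{\left(4,8 \right)} = - 65 \left(- \frac{6}{5} - 12\right) + 6 = \left(-65\right) \left(- \frac{66}{5}\right) + 6 = 858 + 6 = 864$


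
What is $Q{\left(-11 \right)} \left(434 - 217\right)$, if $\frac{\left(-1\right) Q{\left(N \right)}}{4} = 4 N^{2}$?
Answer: $-420112$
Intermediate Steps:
$Q{\left(N \right)} = - 16 N^{2}$ ($Q{\left(N \right)} = - 4 \cdot 4 N^{2} = - 16 N^{2}$)
$Q{\left(-11 \right)} \left(434 - 217\right) = - 16 \left(-11\right)^{2} \left(434 - 217\right) = \left(-16\right) 121 \cdot 217 = \left(-1936\right) 217 = -420112$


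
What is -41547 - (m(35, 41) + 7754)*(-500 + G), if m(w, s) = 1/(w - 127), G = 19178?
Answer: -6664045575/46 ≈ -1.4487e+8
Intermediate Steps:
m(w, s) = 1/(-127 + w)
-41547 - (m(35, 41) + 7754)*(-500 + G) = -41547 - (1/(-127 + 35) + 7754)*(-500 + 19178) = -41547 - (1/(-92) + 7754)*18678 = -41547 - (-1/92 + 7754)*18678 = -41547 - 713367*18678/92 = -41547 - 1*6662134413/46 = -41547 - 6662134413/46 = -6664045575/46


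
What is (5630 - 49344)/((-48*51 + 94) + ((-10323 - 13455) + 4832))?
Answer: 21857/10650 ≈ 2.0523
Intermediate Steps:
(5630 - 49344)/((-48*51 + 94) + ((-10323 - 13455) + 4832)) = -43714/((-2448 + 94) + (-23778 + 4832)) = -43714/(-2354 - 18946) = -43714/(-21300) = -43714*(-1/21300) = 21857/10650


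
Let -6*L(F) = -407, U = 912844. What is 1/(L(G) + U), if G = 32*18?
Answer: 6/5477471 ≈ 1.0954e-6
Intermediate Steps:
G = 576
L(F) = 407/6 (L(F) = -1/6*(-407) = 407/6)
1/(L(G) + U) = 1/(407/6 + 912844) = 1/(5477471/6) = 6/5477471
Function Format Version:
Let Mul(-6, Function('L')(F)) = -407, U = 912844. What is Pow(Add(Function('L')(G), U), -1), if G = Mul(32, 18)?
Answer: Rational(6, 5477471) ≈ 1.0954e-6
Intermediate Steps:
G = 576
Function('L')(F) = Rational(407, 6) (Function('L')(F) = Mul(Rational(-1, 6), -407) = Rational(407, 6))
Pow(Add(Function('L')(G), U), -1) = Pow(Add(Rational(407, 6), 912844), -1) = Pow(Rational(5477471, 6), -1) = Rational(6, 5477471)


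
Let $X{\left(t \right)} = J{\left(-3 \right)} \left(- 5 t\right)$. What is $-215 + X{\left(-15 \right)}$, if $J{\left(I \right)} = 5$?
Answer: $160$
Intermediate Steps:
$X{\left(t \right)} = - 25 t$ ($X{\left(t \right)} = 5 \left(- 5 t\right) = - 25 t$)
$-215 + X{\left(-15 \right)} = -215 - -375 = -215 + 375 = 160$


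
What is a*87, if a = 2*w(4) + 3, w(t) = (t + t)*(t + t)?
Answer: 11397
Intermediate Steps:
w(t) = 4*t**2 (w(t) = (2*t)*(2*t) = 4*t**2)
a = 131 (a = 2*(4*4**2) + 3 = 2*(4*16) + 3 = 2*64 + 3 = 128 + 3 = 131)
a*87 = 131*87 = 11397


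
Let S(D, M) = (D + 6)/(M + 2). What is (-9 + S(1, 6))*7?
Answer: -455/8 ≈ -56.875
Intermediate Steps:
S(D, M) = (6 + D)/(2 + M)
(-9 + S(1, 6))*7 = (-9 + (6 + 1)/(2 + 6))*7 = (-9 + 7/8)*7 = -65/8*7 = -455/8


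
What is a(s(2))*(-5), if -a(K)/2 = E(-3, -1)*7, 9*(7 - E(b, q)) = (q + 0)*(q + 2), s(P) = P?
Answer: 4480/9 ≈ 497.78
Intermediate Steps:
E(b, q) = 7 - q*(2 + q)/9 (E(b, q) = 7 - (q + 0)*(q + 2)/9 = 7 - q*(2 + q)/9)
a(K) = -896/9 (a(K) = -2*(7 - 2/9*(-1) - ⅑*(-1)²)*7 = -2*(7 + 2/9 - ⅑*1)*7 = -2*(7 + 2/9 - ⅑)*7 = -128*7/9 = -2*448/9 = -896/9)
a(s(2))*(-5) = -896/9*(-5) = 4480/9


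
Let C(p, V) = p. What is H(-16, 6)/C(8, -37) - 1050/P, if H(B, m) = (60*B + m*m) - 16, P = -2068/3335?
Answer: 814690/517 ≈ 1575.8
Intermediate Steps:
P = -2068/3335 ≈ -0.62009
H(B, m) = -16 + m**2 + 60*B (H(B, m) = (60*B + m**2) - 16 = (m**2 + 60*B) - 16 = -16 + m**2 + 60*B)
H(-16, 6)/C(8, -37) - 1050/P = (-16 + 6**2 + 60*(-16))/8 - 1050/(-2068/3335) = (-16 + 36 - 960)*(1/8) - 1050*(-3335/2068) = -940*1/8 + 1750875/1034 = -235/2 + 1750875/1034 = 814690/517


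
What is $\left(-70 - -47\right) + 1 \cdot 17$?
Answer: $-6$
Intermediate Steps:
$\left(-70 - -47\right) + 1 \cdot 17 = \left(-70 + 47\right) + 17 = -23 + 17 = -6$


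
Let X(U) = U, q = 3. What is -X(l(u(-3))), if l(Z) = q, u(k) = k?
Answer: -3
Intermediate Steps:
l(Z) = 3
-X(l(u(-3))) = -1*3 = -3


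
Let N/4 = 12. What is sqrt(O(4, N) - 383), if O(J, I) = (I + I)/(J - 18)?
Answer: I*sqrt(19103)/7 ≈ 19.745*I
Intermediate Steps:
N = 48 (N = 4*12 = 48)
O(J, I) = 2*I/(-18 + J) (O(J, I) = (2*I)/(-18 + J) = 2*I/(-18 + J))
sqrt(O(4, N) - 383) = sqrt(2*48/(-18 + 4) - 383) = sqrt(2*48/(-14) - 383) = sqrt(2*48*(-1/14) - 383) = sqrt(-48/7 - 383) = sqrt(-2729/7) = I*sqrt(19103)/7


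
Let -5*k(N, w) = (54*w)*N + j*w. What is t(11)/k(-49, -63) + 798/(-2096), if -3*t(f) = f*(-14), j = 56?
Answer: -2801735/7328664 ≈ -0.38230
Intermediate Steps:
k(N, w) = -56*w/5 - 54*N*w/5 (k(N, w) = -((54*w)*N + 56*w)/5 = -(54*N*w + 56*w)/5 = -(56*w + 54*N*w)/5 = -56*w/5 - 54*N*w/5)
t(f) = 14*f/3 (t(f) = -f*(-14)/3 = -(-14)*f/3 = 14*f/3)
t(11)/k(-49, -63) + 798/(-2096) = ((14/3)*11)/((-2/5*(-63)*(28 + 27*(-49)))) + 798/(-2096) = 154/(3*((-2/5*(-63)*(28 - 1323)))) + 798*(-1/2096) = 154/(3*((-2/5*(-63)*(-1295)))) - 399/1048 = (154/3)/(-32634) - 399/1048 = (154/3)*(-1/32634) - 399/1048 = -11/6993 - 399/1048 = -2801735/7328664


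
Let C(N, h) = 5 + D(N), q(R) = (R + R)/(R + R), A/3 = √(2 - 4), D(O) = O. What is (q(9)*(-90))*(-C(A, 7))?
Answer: 450 + 270*I*√2 ≈ 450.0 + 381.84*I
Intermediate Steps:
A = 3*I*√2 (A = 3*√(2 - 4) = 3*√(-2) = 3*(I*√2) = 3*I*√2 ≈ 4.2426*I)
q(R) = 1 (q(R) = (2*R)/((2*R)) = (2*R)*(1/(2*R)) = 1)
C(N, h) = 5 + N
(q(9)*(-90))*(-C(A, 7)) = (1*(-90))*(-(5 + 3*I*√2)) = -90*(-5 - 3*I*√2) = 450 + 270*I*√2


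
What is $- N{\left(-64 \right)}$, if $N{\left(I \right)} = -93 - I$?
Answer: $29$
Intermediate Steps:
$- N{\left(-64 \right)} = - (-93 - -64) = - (-93 + 64) = \left(-1\right) \left(-29\right) = 29$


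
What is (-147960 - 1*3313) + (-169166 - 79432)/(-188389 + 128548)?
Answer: -1005786555/6649 ≈ -1.5127e+5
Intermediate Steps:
(-147960 - 1*3313) + (-169166 - 79432)/(-188389 + 128548) = (-147960 - 3313) - 248598/(-59841) = -151273 - 248598*(-1/59841) = -151273 + 27622/6649 = -1005786555/6649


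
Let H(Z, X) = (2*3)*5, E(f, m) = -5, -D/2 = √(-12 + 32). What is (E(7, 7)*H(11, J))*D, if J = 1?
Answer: 600*√5 ≈ 1341.6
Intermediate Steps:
D = -4*√5 (D = -2*√(-12 + 32) = -4*√5 ≈ -8.9443)
H(Z, X) = 30 (H(Z, X) = 6*5 = 30)
(E(7, 7)*H(11, J))*D = (-5*30)*(-4*√5) = -(-600)*√5 = 600*√5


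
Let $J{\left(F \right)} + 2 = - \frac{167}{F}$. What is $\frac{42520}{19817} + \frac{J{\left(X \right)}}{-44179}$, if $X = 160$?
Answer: $\frac{300568223679}{140079238880} \approx 2.1457$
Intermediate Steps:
$J{\left(F \right)} = -2 - \frac{167}{F}$
$\frac{42520}{19817} + \frac{J{\left(X \right)}}{-44179} = \frac{42520}{19817} + \frac{-2 - \frac{167}{160}}{-44179} = 42520 \cdot \frac{1}{19817} + \left(-2 - \frac{167}{160}\right) \left(- \frac{1}{44179}\right) = \frac{42520}{19817} + \left(-2 - \frac{167}{160}\right) \left(- \frac{1}{44179}\right) = \frac{42520}{19817} - - \frac{487}{7068640} = \frac{42520}{19817} + \frac{487}{7068640} = \frac{300568223679}{140079238880}$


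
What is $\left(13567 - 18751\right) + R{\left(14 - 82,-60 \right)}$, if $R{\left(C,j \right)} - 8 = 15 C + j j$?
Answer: $-2596$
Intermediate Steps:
$R{\left(C,j \right)} = 8 + j^{2} + 15 C$ ($R{\left(C,j \right)} = 8 + \left(15 C + j j\right) = 8 + \left(15 C + j^{2}\right) = 8 + \left(j^{2} + 15 C\right) = 8 + j^{2} + 15 C$)
$\left(13567 - 18751\right) + R{\left(14 - 82,-60 \right)} = \left(13567 - 18751\right) + \left(8 + \left(-60\right)^{2} + 15 \left(14 - 82\right)\right) = \left(13567 - 18751\right) + \left(8 + 3600 + 15 \left(-68\right)\right) = -5184 + \left(8 + 3600 - 1020\right) = -5184 + 2588 = -2596$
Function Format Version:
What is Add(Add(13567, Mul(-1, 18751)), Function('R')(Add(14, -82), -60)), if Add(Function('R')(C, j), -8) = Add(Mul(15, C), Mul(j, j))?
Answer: -2596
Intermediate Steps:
Function('R')(C, j) = Add(8, Pow(j, 2), Mul(15, C)) (Function('R')(C, j) = Add(8, Add(Mul(15, C), Mul(j, j))) = Add(8, Add(Mul(15, C), Pow(j, 2))) = Add(8, Add(Pow(j, 2), Mul(15, C))) = Add(8, Pow(j, 2), Mul(15, C)))
Add(Add(13567, Mul(-1, 18751)), Function('R')(Add(14, -82), -60)) = Add(Add(13567, Mul(-1, 18751)), Add(8, Pow(-60, 2), Mul(15, Add(14, -82)))) = Add(Add(13567, -18751), Add(8, 3600, Mul(15, -68))) = Add(-5184, Add(8, 3600, -1020)) = Add(-5184, 2588) = -2596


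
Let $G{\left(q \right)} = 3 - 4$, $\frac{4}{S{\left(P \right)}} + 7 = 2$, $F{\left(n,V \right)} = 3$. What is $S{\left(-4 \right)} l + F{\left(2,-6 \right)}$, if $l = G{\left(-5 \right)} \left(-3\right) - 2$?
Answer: $\frac{11}{5} \approx 2.2$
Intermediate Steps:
$S{\left(P \right)} = - \frac{4}{5}$ ($S{\left(P \right)} = \frac{4}{-7 + 2} = \frac{4}{-5} = 4 \left(- \frac{1}{5}\right) = - \frac{4}{5}$)
$G{\left(q \right)} = -1$
$l = 1$ ($l = \left(-1\right) \left(-3\right) - 2 = 3 - 2 = 1$)
$S{\left(-4 \right)} l + F{\left(2,-6 \right)} = \left(- \frac{4}{5}\right) 1 + 3 = - \frac{4}{5} + 3 = \frac{11}{5}$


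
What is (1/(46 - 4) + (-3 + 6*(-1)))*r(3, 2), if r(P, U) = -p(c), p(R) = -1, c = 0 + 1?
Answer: -377/42 ≈ -8.9762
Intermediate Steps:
c = 1
r(P, U) = 1 (r(P, U) = -1*(-1) = 1)
(1/(46 - 4) + (-3 + 6*(-1)))*r(3, 2) = (1/(46 - 4) + (-3 + 6*(-1)))*1 = (1/42 + (-3 - 6))*1 = (1/42 - 9)*1 = -377/42*1 = -377/42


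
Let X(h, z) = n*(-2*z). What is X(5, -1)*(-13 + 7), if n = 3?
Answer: -36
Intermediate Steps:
X(h, z) = -6*z (X(h, z) = 3*(-2*z) = -6*z)
X(5, -1)*(-13 + 7) = (-6*(-1))*(-13 + 7) = 6*(-6) = -36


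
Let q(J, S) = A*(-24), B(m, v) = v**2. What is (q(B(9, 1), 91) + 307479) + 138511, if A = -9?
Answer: 446206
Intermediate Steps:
q(J, S) = 216 (q(J, S) = -9*(-24) = 216)
(q(B(9, 1), 91) + 307479) + 138511 = (216 + 307479) + 138511 = 307695 + 138511 = 446206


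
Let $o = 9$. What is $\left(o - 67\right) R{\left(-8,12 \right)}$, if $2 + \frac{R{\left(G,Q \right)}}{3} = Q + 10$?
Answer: $-3480$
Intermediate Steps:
$R{\left(G,Q \right)} = 24 + 3 Q$ ($R{\left(G,Q \right)} = -6 + 3 \left(Q + 10\right) = -6 + 3 \left(10 + Q\right) = -6 + \left(30 + 3 Q\right) = 24 + 3 Q$)
$\left(o - 67\right) R{\left(-8,12 \right)} = \left(9 - 67\right) \left(24 + 3 \cdot 12\right) = - 58 \left(24 + 36\right) = \left(-58\right) 60 = -3480$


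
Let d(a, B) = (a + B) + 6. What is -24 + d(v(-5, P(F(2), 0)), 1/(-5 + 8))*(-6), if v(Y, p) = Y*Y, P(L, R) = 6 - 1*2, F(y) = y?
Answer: -212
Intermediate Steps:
P(L, R) = 4 (P(L, R) = 6 - 2 = 4)
v(Y, p) = Y²
d(a, B) = 6 + B + a (d(a, B) = (B + a) + 6 = 6 + B + a)
-24 + d(v(-5, P(F(2), 0)), 1/(-5 + 8))*(-6) = -24 + (6 + 1/(-5 + 8) + (-5)²)*(-6) = -24 + (6 + 1/3 + 25)*(-6) = -24 + (6 + ⅓ + 25)*(-6) = -24 + (94/3)*(-6) = -24 - 188 = -212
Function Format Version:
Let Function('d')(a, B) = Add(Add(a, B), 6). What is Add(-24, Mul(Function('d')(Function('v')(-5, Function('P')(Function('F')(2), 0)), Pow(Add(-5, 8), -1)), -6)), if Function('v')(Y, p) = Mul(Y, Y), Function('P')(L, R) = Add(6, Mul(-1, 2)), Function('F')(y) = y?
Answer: -212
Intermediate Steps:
Function('P')(L, R) = 4 (Function('P')(L, R) = Add(6, -2) = 4)
Function('v')(Y, p) = Pow(Y, 2)
Function('d')(a, B) = Add(6, B, a) (Function('d')(a, B) = Add(Add(B, a), 6) = Add(6, B, a))
Add(-24, Mul(Function('d')(Function('v')(-5, Function('P')(Function('F')(2), 0)), Pow(Add(-5, 8), -1)), -6)) = Add(-24, Mul(Add(6, Pow(Add(-5, 8), -1), Pow(-5, 2)), -6)) = Add(-24, Mul(Add(6, Pow(3, -1), 25), -6)) = Add(-24, Mul(Add(6, Rational(1, 3), 25), -6)) = Add(-24, Mul(Rational(94, 3), -6)) = Add(-24, -188) = -212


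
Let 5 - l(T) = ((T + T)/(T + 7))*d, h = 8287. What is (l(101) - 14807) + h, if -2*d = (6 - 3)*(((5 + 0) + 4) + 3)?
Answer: -19444/3 ≈ -6481.3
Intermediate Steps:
d = -18 (d = -(6 - 3)*(((5 + 0) + 4) + 3)/2 = -3*((5 + 4) + 3)/2 = -3*(9 + 3)/2 = -3*12/2 = -½*36 = -18)
l(T) = 5 + 36*T/(7 + T) (l(T) = 5 - (T + T)/(T + 7)*(-18) = 5 - (2*T)/(7 + T)*(-18) = 5 - 2*T/(7 + T)*(-18) = 5 - (-36)*T/(7 + T) = 5 + 36*T/(7 + T))
(l(101) - 14807) + h = ((35 + 41*101)/(7 + 101) - 14807) + 8287 = ((35 + 4141)/108 - 14807) + 8287 = ((1/108)*4176 - 14807) + 8287 = (116/3 - 14807) + 8287 = -44305/3 + 8287 = -19444/3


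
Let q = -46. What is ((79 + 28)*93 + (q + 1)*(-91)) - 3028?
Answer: 11018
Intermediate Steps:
((79 + 28)*93 + (q + 1)*(-91)) - 3028 = ((79 + 28)*93 + (-46 + 1)*(-91)) - 3028 = (107*93 - 45*(-91)) - 3028 = (9951 + 4095) - 3028 = 14046 - 3028 = 11018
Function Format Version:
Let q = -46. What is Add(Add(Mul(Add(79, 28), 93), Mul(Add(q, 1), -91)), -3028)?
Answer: 11018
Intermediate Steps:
Add(Add(Mul(Add(79, 28), 93), Mul(Add(q, 1), -91)), -3028) = Add(Add(Mul(Add(79, 28), 93), Mul(Add(-46, 1), -91)), -3028) = Add(Add(Mul(107, 93), Mul(-45, -91)), -3028) = Add(Add(9951, 4095), -3028) = Add(14046, -3028) = 11018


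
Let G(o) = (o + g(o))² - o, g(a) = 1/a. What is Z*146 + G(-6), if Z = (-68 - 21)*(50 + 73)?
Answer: -57535847/36 ≈ -1.5982e+6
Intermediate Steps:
G(o) = (o + 1/o)² - o
Z = -10947 (Z = -89*123 = -10947)
Z*146 + G(-6) = -10947*146 + (-1*(-6) + (1 + (-6)²)²/(-6)²) = -1598262 + (6 + (1 + 36)²/36) = -1598262 + (6 + (1/36)*37²) = -1598262 + (6 + (1/36)*1369) = -1598262 + (6 + 1369/36) = -1598262 + 1585/36 = -57535847/36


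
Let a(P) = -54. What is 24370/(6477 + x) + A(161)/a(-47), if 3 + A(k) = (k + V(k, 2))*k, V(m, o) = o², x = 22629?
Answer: -7146274/14553 ≈ -491.05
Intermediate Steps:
A(k) = -3 + k*(4 + k) (A(k) = -3 + (k + 2²)*k = -3 + (k + 4)*k = -3 + (4 + k)*k = -3 + k*(4 + k))
24370/(6477 + x) + A(161)/a(-47) = 24370/(6477 + 22629) + (-3 + 161² + 4*161)/(-54) = 24370/29106 + (-3 + 25921 + 644)*(-1/54) = 24370*(1/29106) + 26562*(-1/54) = 12185/14553 - 4427/9 = -7146274/14553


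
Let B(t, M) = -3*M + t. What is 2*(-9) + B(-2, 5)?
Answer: -35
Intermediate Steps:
B(t, M) = t - 3*M
2*(-9) + B(-2, 5) = 2*(-9) + (-2 - 3*5) = -18 + (-2 - 15) = -18 - 17 = -35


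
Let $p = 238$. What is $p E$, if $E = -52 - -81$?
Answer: $6902$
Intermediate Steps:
$E = 29$ ($E = -52 + 81 = 29$)
$p E = 238 \cdot 29 = 6902$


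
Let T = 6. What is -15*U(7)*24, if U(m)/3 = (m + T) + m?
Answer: -21600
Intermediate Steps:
U(m) = 18 + 6*m (U(m) = 3*((m + 6) + m) = 3*((6 + m) + m) = 3*(6 + 2*m) = 18 + 6*m)
-15*U(7)*24 = -15*(18 + 6*7)*24 = -15*(18 + 42)*24 = -15*60*24 = -900*24 = -21600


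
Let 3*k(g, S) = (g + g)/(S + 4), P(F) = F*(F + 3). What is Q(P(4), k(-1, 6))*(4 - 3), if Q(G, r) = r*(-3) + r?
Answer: 2/15 ≈ 0.13333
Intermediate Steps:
P(F) = F*(3 + F)
k(g, S) = 2*g/(3*(4 + S)) (k(g, S) = ((g + g)/(S + 4))/3 = ((2*g)/(4 + S))/3 = (2*g/(4 + S))/3 = 2*g/(3*(4 + S)))
Q(G, r) = -2*r (Q(G, r) = -3*r + r = -2*r)
Q(P(4), k(-1, 6))*(4 - 3) = (-4*(-1)/(3*(4 + 6)))*(4 - 3) = -4*(-1)/(3*10)*1 = -2*(-1/15)*1 = (2/15)*1 = 2/15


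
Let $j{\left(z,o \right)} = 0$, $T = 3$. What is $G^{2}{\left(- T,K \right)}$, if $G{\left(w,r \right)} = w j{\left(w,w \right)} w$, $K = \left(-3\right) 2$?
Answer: $0$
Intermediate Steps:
$K = -6$
$G{\left(w,r \right)} = 0$ ($G{\left(w,r \right)} = w 0 w = 0 w = 0$)
$G^{2}{\left(- T,K \right)} = 0^{2} = 0$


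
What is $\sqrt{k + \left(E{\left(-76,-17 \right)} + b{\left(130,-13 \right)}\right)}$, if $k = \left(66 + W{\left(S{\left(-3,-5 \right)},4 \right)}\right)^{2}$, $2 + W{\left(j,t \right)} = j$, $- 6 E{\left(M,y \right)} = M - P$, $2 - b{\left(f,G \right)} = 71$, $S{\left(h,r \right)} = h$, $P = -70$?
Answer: $\sqrt{3653} \approx 60.44$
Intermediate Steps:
$b{\left(f,G \right)} = -69$ ($b{\left(f,G \right)} = 2 - 71 = -69$)
$E{\left(M,y \right)} = - \frac{35}{3} - \frac{M}{6}$ ($E{\left(M,y \right)} = - \frac{M - -70}{6} = - \frac{M + 70}{6} = - \frac{70 + M}{6} = - \frac{35}{3} - \frac{M}{6}$)
$W{\left(j,t \right)} = -2 + j$
$k = 3721$ ($k = \left(66 - 5\right)^{2} = 61^{2} = 3721$)
$\sqrt{k + \left(E{\left(-76,-17 \right)} + b{\left(130,-13 \right)}\right)} = \sqrt{3721 - 68} = \sqrt{3653}$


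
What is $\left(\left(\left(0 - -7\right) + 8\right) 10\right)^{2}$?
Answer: $22500$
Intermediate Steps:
$\left(\left(\left(0 - -7\right) + 8\right) 10\right)^{2} = \left(\left(\left(0 + 7\right) + 8\right) 10\right)^{2} = \left(\left(7 + 8\right) 10\right)^{2} = \left(15 \cdot 10\right)^{2} = 150^{2} = 22500$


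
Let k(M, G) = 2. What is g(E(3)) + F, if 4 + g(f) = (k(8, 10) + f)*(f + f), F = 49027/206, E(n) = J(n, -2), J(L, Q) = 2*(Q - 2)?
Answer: 67979/206 ≈ 330.00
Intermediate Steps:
J(L, Q) = -4 + 2*Q (J(L, Q) = 2*(-2 + Q) = -4 + 2*Q)
E(n) = -8 (E(n) = -4 + 2*(-2) = -4 - 4 = -8)
F = 49027/206 (F = 49027*(1/206) = 49027/206 ≈ 238.00)
g(f) = -4 + 2*f*(2 + f) (g(f) = -4 + (2 + f)*(f + f) = -4 + (2 + f)*(2*f) = -4 + 2*f*(2 + f))
g(E(3)) + F = (-4 + 2*(-8)² + 4*(-8)) + 49027/206 = (-4 + 2*64 - 32) + 49027/206 = (-4 + 128 - 32) + 49027/206 = 92 + 49027/206 = 67979/206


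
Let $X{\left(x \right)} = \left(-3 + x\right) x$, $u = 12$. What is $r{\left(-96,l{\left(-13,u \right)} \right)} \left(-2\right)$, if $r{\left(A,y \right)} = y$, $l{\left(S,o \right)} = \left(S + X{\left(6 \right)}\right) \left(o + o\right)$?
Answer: $-240$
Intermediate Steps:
$X{\left(x \right)} = x \left(-3 + x\right)$
$l{\left(S,o \right)} = 2 o \left(18 + S\right)$ ($l{\left(S,o \right)} = \left(S + 6 \left(-3 + 6\right)\right) \left(o + o\right) = \left(S + 6 \cdot 3\right) 2 o = \left(S + 18\right) 2 o = \left(18 + S\right) 2 o = 2 o \left(18 + S\right)$)
$r{\left(-96,l{\left(-13,u \right)} \right)} \left(-2\right) = 2 \cdot 12 \left(18 - 13\right) \left(-2\right) = 2 \cdot 12 \cdot 5 \left(-2\right) = 120 \left(-2\right) = -240$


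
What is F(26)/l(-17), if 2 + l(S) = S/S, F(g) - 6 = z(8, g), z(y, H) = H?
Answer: -32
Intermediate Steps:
F(g) = 6 + g
l(S) = -1 (l(S) = -2 + S/S = -2 + 1 = -1)
F(26)/l(-17) = (6 + 26)/(-1) = 32*(-1) = -32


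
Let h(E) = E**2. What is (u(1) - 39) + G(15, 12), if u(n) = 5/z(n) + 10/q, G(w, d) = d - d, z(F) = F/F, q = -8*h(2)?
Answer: -549/16 ≈ -34.313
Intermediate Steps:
q = -32 (q = -8*2**2 = -8*4 = -32)
z(F) = 1
G(w, d) = 0
u(n) = 75/16 (u(n) = 5/1 + 10/(-32) = 5*1 + 10*(-1/32) = 5 - 5/16 = 75/16)
(u(1) - 39) + G(15, 12) = (75/16 - 39) + 0 = -549/16 + 0 = -549/16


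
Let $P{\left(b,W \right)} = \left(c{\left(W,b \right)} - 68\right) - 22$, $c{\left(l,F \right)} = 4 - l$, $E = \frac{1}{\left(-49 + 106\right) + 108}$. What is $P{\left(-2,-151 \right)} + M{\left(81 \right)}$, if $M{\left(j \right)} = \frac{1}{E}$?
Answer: $230$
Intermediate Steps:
$E = \frac{1}{165}$ ($E = \frac{1}{57 + 108} = \frac{1}{165} \approx 0.0060606$)
$M{\left(j \right)} = 165$ ($M{\left(j \right)} = \frac{1}{\frac{1}{165}} = 165$)
$P{\left(b,W \right)} = -86 - W$ ($P{\left(b,W \right)} = \left(\left(4 - W\right) - 68\right) - 22 = \left(-64 - W\right) - 22 = -86 - W$)
$P{\left(-2,-151 \right)} + M{\left(81 \right)} = \left(-86 - -151\right) + 165 = \left(-86 + 151\right) + 165 = 65 + 165 = 230$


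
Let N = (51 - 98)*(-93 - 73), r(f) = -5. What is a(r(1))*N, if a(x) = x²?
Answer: 195050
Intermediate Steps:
N = 7802 (N = -47*(-166) = 7802)
a(r(1))*N = (-5)²*7802 = 25*7802 = 195050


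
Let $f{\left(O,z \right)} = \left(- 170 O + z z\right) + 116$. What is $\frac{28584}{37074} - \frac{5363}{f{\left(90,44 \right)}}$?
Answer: $\frac{96251449}{81859392} \approx 1.1758$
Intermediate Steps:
$f{\left(O,z \right)} = 116 + z^{2} - 170 O$ ($f{\left(O,z \right)} = \left(- 170 O + z^{2}\right) + 116 = \left(z^{2} - 170 O\right) + 116 = 116 + z^{2} - 170 O$)
$\frac{28584}{37074} - \frac{5363}{f{\left(90,44 \right)}} = \frac{28584}{37074} - \frac{5363}{116 + 44^{2} - 15300} = 28584 \cdot \frac{1}{37074} - \frac{5363}{116 + 1936 - 15300} = \frac{4764}{6179} - \frac{5363}{-13248} = \frac{4764}{6179} - - \frac{5363}{13248} = \frac{4764}{6179} + \frac{5363}{13248} = \frac{96251449}{81859392}$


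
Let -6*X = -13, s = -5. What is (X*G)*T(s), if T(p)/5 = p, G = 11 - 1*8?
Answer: -325/2 ≈ -162.50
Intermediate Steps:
G = 3 (G = 11 - 8 = 3)
X = 13/6 (X = -⅙*(-13) = 13/6 ≈ 2.1667)
T(p) = 5*p
(X*G)*T(s) = ((13/6)*3)*(5*(-5)) = (13/2)*(-25) = -325/2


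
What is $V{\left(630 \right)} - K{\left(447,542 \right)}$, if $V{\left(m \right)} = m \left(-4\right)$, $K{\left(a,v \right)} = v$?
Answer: $-3062$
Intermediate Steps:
$V{\left(m \right)} = - 4 m$
$V{\left(630 \right)} - K{\left(447,542 \right)} = \left(-4\right) 630 - 542 = -2520 - 542 = -3062$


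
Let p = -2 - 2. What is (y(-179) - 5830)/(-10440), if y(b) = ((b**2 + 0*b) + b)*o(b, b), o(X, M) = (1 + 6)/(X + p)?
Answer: 322481/477630 ≈ 0.67517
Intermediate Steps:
p = -4
o(X, M) = 7/(-4 + X) (o(X, M) = (1 + 6)/(X - 4) = 7/(-4 + X))
y(b) = 7*(b + b**2)/(-4 + b) (y(b) = ((b**2 + 0*b) + b)*(7/(-4 + b)) = ((b**2 + 0) + b)*(7/(-4 + b)) = (b**2 + b)*(7/(-4 + b)) = (b + b**2)*(7/(-4 + b)) = 7*(b + b**2)/(-4 + b))
(y(-179) - 5830)/(-10440) = (7*(-179)*(1 - 179)/(-4 - 179) - 5830)/(-10440) = (7*(-179)*(-178)/(-183) - 5830)*(-1/10440) = (7*(-179)*(-1/183)*(-178) - 5830)*(-1/10440) = (-223034/183 - 5830)*(-1/10440) = -1289924/183*(-1/10440) = 322481/477630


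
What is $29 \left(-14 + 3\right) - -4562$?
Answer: $4243$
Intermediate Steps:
$29 \left(-14 + 3\right) - -4562 = 29 \left(-11\right) + 4562 = -319 + 4562 = 4243$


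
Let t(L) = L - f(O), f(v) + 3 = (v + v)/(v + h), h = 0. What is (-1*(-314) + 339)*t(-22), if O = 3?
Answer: -13713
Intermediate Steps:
f(v) = -1 (f(v) = -3 + (v + v)/(v + 0) = -3 + (2*v)/v = -3 + 2 = -1)
t(L) = 1 + L (t(L) = L - 1*(-1) = L + 1 = 1 + L)
(-1*(-314) + 339)*t(-22) = (-1*(-314) + 339)*(1 - 22) = (314 + 339)*(-21) = 653*(-21) = -13713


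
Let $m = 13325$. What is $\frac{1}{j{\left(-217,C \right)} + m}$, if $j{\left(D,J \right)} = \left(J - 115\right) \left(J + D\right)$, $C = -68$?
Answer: $\frac{1}{65480} \approx 1.5272 \cdot 10^{-5}$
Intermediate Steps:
$j{\left(D,J \right)} = \left(-115 + J\right) \left(D + J\right)$
$\frac{1}{j{\left(-217,C \right)} + m} = \frac{1}{\left(\left(-68\right)^{2} - -24955 - -7820 - -14756\right) + 13325} = \frac{1}{\left(4624 + 24955 + 7820 + 14756\right) + 13325} = \frac{1}{52155 + 13325} = \frac{1}{65480}$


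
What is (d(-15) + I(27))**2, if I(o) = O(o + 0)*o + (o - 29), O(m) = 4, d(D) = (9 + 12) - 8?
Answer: 14161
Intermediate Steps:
d(D) = 13 (d(D) = 21 - 8 = 13)
I(o) = -29 + 5*o (I(o) = 4*o + (o - 29) = 4*o + (-29 + o) = -29 + 5*o)
(d(-15) + I(27))**2 = (13 + (-29 + 5*27))**2 = (13 + (-29 + 135))**2 = (13 + 106)**2 = 119**2 = 14161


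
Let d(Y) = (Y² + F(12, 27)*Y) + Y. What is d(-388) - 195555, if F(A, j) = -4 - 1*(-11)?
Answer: -48115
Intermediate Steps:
F(A, j) = 7 (F(A, j) = -4 + 11 = 7)
d(Y) = Y² + 8*Y (d(Y) = (Y² + 7*Y) + Y = Y² + 8*Y)
d(-388) - 195555 = -388*(8 - 388) - 195555 = -388*(-380) - 195555 = 147440 - 195555 = -48115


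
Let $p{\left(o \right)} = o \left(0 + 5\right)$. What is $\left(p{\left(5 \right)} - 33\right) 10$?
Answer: $-80$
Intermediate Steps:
$p{\left(o \right)} = 5 o$ ($p{\left(o \right)} = o 5 = 5 o$)
$\left(p{\left(5 \right)} - 33\right) 10 = \left(5 \cdot 5 - 33\right) 10 = \left(25 - 33\right) 10 = \left(-8\right) 10 = -80$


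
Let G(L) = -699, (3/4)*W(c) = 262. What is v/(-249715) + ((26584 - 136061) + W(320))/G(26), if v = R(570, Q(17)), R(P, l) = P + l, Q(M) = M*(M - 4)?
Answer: 81750787118/523652355 ≈ 156.12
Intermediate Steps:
W(c) = 1048/3 (W(c) = (4/3)*262 = 1048/3)
Q(M) = M*(-4 + M)
v = 791 (v = 570 + 17*(-4 + 17) = 570 + 17*13 = 570 + 221 = 791)
v/(-249715) + ((26584 - 136061) + W(320))/G(26) = 791/(-249715) + ((26584 - 136061) + 1048/3)/(-699) = 791*(-1/249715) + (-109477 + 1048/3)*(-1/699) = -791/249715 - 327383/3*(-1/699) = -791/249715 + 327383/2097 = 81750787118/523652355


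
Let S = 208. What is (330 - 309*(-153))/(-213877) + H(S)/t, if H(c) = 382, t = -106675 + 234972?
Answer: -6026134265/27439777469 ≈ -0.21961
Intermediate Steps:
t = 128297
(330 - 309*(-153))/(-213877) + H(S)/t = (330 - 309*(-153))/(-213877) + 382/128297 = (330 + 47277)*(-1/213877) + 382*(1/128297) = 47607*(-1/213877) + 382/128297 = -47607/213877 + 382/128297 = -6026134265/27439777469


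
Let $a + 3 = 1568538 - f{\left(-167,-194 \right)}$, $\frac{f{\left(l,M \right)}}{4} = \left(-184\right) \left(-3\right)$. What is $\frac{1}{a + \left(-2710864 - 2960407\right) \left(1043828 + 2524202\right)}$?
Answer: $- \frac{1}{20235263499803} \approx -4.9419 \cdot 10^{-14}$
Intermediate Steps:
$f{\left(l,M \right)} = 2208$ ($f{\left(l,M \right)} = 4 \left(\left(-184\right) \left(-3\right)\right) = 4 \cdot 552 = 2208$)
$a = 1566327$ ($a = -3 + \left(1568538 - 2208\right) = -3 + 1566330 = 1566327$)
$\frac{1}{a + \left(-2710864 - 2960407\right) \left(1043828 + 2524202\right)} = \frac{1}{1566327 + \left(-2710864 - 2960407\right) \left(1043828 + 2524202\right)} = \frac{1}{1566327 - 20235265066130} = \frac{1}{-20235263499803} = - \frac{1}{20235263499803}$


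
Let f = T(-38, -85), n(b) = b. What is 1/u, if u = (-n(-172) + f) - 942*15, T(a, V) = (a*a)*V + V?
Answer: -1/136783 ≈ -7.3109e-6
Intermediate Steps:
T(a, V) = V + V*a² (T(a, V) = a²*V + V = V*a² + V = V + V*a²)
f = -122825 (f = -85*(1 + (-38)²) = -85*(1 + 1444) = -85*1445 = -122825)
u = -136783 (u = (-1*(-172) - 122825) - 942*15 = (172 - 122825) - 1*14130 = -122653 - 14130 = -136783)
1/u = 1/(-136783) = -1/136783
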